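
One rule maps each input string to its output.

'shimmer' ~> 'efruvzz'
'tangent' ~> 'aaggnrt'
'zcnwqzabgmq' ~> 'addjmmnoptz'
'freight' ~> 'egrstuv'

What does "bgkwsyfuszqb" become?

dffhjlmoostx

The pattern: shift every letter 13 places forward in the alphabet (wrapping around) — i.e. ROT13, then sort the characters into alphabetical order.
Starting from "bgkwsyfuszqb": after the first operation, "otxjflshfmdo"; after the second, "dffhjlmoostx".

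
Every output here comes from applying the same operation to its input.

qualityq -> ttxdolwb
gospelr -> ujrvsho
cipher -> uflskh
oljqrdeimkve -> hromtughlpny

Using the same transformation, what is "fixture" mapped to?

hilawxu

The pattern: move the last character to the front, then shift every letter 3 places forward in the alphabet (wrapping around).
On "fixture": the first step gives "efixtur", and the second then gives "hilawxu".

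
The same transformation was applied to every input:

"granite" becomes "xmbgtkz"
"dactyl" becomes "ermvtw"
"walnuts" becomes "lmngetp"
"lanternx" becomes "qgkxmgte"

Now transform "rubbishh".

aalbuunk

Each output is the input with this applied: shift every letter 7 places backward in the alphabet (wrapping around), then reverse the string.
"rubbishh" → "knuublaa" → "aalbuunk".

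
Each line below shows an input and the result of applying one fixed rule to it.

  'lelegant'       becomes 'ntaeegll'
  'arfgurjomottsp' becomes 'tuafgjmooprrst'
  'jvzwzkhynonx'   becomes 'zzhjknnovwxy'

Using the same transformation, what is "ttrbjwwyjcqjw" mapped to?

wybcjjjqrttww

The pattern: sort the characters into alphabetical order, then move the last 2 characters to the front (rotate right by 2).
So "ttrbjwwyjcqjw" becomes "wybcjjjqrttww".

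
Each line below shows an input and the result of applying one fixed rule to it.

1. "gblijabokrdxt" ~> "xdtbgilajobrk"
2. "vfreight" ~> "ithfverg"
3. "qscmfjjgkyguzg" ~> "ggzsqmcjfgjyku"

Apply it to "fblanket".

ntebfalk

The pattern: swap each adjacent pair of characters (1↔2, 3↔4, ...), then move the last 3 characters to the front (rotate right by 3).
Starting from "fblanket": after the first operation, "bfalknte"; after the second, "ntebfalk".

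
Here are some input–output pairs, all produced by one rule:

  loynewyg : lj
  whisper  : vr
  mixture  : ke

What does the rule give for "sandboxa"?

ab

What's happening: shift every letter 13 places forward in the alphabet (wrapping around) — i.e. ROT13, then keep one character in every 3, starting at position 3 (positions 3rd, 6th, 9th, ...).
For "sandboxa" the result is "ab".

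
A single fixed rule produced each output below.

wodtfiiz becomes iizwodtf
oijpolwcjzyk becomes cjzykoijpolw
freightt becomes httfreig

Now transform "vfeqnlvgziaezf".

The pattern: swap the front and back halves of the string, then move the first character to the end.
"vfeqnlvgziaezf" → "gziaezfvfeqnlv" → "ziaezfvfeqnlvg".

ziaezfvfeqnlvg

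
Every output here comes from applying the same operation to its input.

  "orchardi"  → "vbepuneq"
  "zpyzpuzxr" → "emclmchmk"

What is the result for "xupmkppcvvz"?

In each case the input is transformed by: shift every letter 13 places forward in the alphabet (wrapping around) — i.e. ROT13, then move the last character to the front.
For "xupmkppcvvz" the result is "mkhczxccpii".

mkhczxccpii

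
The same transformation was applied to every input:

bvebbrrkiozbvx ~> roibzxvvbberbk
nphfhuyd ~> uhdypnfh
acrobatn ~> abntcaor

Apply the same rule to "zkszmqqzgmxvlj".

qmgvxjlkzzsqmz

The transformation: swap each adjacent pair of characters (1↔2, 3↔4, ...), then swap the front and back halves of the string.
On "zkszmqqzgmxvlj": the first step gives "kzzsqmzqmgvxjl", and the second then gives "qmgvxjlkzzsqmz".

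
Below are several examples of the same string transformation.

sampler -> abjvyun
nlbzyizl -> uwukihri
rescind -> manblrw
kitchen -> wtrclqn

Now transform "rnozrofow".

fawxiaxox

The pattern: move the last character to the front, then shift every letter 9 places forward in the alphabet (wrapping around).
Working it through for "rnozrofow": intermediate "wrnozrofo", final "fawxiaxox".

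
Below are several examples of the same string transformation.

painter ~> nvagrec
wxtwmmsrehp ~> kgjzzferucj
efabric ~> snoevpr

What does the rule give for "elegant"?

Looking at the pairs, the operation is to move the first character to the end, then shift every letter 13 places forward in the alphabet (wrapping around) — i.e. ROT13.
Starting from "elegant": after the first operation, "legante"; after the second, "yrtnagr".

yrtnagr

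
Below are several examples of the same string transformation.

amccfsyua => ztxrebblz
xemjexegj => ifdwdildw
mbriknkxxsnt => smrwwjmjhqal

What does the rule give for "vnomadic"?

bhczlnmu

What's happening: shift every letter 1 place backward in the alphabet (wrapping around), then reverse the string.
On "vnomadic": the first step gives "umnlzchb", and the second then gives "bhczlnmu".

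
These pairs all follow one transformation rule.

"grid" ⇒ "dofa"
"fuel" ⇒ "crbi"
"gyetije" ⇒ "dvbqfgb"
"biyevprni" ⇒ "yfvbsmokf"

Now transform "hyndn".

evkak

Rule — shift every letter 3 places backward in the alphabet (wrapping around).
So "hyndn" becomes "evkak".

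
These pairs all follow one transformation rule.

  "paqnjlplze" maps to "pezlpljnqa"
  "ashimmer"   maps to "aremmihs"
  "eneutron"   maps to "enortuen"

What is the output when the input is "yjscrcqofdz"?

The transformation: reverse the string, then move the last character to the front.
Starting from "yjscrcqofdz": after the first operation, "zdfoqcrcsjy"; after the second, "yzdfoqcrcsj".

yzdfoqcrcsj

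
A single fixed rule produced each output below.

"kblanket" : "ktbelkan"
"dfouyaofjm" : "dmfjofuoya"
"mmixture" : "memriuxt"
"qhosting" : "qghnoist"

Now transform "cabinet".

ctaebni

The rule is to take characters alternately from the front and the back (1st, last, 2nd, 2nd-last, ...).
On "cabinet" that produces "ctaebni".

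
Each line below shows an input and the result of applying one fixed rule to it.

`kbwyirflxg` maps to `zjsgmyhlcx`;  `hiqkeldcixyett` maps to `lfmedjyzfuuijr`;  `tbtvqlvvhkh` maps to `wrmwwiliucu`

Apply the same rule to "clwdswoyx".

etxpzydmx

In each case the input is transformed by: shift every letter 1 place forward in the alphabet (wrapping around), then move the first 3 characters to the end (rotate left by 3).
Applying both steps to "clwdswoyx": "dmxetxpzy", then "etxpzydmx".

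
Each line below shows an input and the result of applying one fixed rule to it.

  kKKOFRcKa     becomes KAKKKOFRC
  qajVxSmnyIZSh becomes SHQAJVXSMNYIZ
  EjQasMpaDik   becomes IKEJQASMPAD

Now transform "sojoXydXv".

Looking at the pairs, the operation is to move the last 2 characters to the front (rotate right by 2), then convert every letter to uppercase.
For "sojoXydXv" the result is "XVSOJOXYD".

XVSOJOXYD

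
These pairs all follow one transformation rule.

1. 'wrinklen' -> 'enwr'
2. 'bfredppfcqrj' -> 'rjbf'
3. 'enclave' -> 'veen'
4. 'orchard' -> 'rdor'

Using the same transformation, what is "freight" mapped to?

Rule — move the last 2 characters to the front (rotate right by 2), then keep only the first 4 characters.
Applying both steps to "freight": "htfreig", then "htfr".

htfr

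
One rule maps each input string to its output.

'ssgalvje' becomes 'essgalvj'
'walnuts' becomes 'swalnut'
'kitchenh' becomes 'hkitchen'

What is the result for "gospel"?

lgospe

The pattern: move the last character to the front.
For "gospel" the result is "lgospe".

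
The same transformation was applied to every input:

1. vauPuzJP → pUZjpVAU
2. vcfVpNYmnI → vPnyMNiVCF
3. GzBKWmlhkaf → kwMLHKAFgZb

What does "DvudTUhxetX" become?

Rule — flip the case of every letter, then move the first 3 characters to the end (rotate left by 3).
"DvudTUhxetX" → "DtuHXETxdVU".

DtuHXETxdVU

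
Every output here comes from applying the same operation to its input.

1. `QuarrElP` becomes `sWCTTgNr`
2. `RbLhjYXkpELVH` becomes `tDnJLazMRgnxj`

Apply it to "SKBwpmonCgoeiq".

umdYROQPeIQGKS

The pattern: flip the case of every letter, then shift every letter 2 places forward in the alphabet (wrapping around).
Starting from "SKBwpmonCgoeiq": after the first operation, "skbWPMONcGOEIQ"; after the second, "umdYROQPeIQGKS".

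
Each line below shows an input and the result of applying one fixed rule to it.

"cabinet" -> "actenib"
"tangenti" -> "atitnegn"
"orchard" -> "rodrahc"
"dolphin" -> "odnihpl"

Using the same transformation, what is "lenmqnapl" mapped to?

What's happening: move the first 2 characters to the end (rotate left by 2), then reverse the string.
On "lenmqnapl": the first step gives "nmqnaplle", and the second then gives "ellpanqmn".

ellpanqmn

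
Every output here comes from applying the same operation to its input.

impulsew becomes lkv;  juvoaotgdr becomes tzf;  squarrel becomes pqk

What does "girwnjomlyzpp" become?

Looking at the pairs, the operation is to shift every letter 1 place backward in the alphabet (wrapping around), then keep one character in every 3, starting at position 2 (positions 2nd, 5th, 8th, ...).
Starting from "girwnjomlyzpp": after the first operation, "fhqvminlkxyoo"; after the second, "hmly".
(Check on "juvoaotgdr": → "itunznsfcq" → "tzf" ✓)

hmly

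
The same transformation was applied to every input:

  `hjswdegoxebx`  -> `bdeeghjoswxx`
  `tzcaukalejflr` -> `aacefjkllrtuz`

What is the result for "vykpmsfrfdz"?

dffkmprsvyz

What's happening: sort the characters into alphabetical order.
On "vykpmsfrfdz" that produces "dffkmprsvyz".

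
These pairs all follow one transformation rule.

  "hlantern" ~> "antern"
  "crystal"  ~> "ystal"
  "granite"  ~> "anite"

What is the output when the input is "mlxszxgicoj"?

xszxgicoj

In each case the input is transformed by: delete the first 2 characters.
"mlxszxgicoj" → "xszxgicoj".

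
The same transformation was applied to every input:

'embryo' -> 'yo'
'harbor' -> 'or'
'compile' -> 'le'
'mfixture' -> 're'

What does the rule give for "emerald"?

The transformation: keep only the last 2 characters.
So "emerald" becomes "ld".

ld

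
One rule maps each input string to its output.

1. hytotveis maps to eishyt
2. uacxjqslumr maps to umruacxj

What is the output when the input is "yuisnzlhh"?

The rule is to move the last 3 characters to the front (rotate right by 3), then delete the last 3 characters.
Working it through for "yuisnzlhh": intermediate "lhhyuisnz", final "lhhyui".

lhhyui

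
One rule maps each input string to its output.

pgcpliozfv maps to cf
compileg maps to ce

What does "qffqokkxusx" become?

ff

Each output is the input with this applied: sort the characters into alphabetical order, then keep only the first 2 characters.
On "qffqokkxusx": the first step gives "ffkkoqqsuxx", and the second then gives "ff".
(Check on "compileg": → "cegilmop" → "ce" ✓)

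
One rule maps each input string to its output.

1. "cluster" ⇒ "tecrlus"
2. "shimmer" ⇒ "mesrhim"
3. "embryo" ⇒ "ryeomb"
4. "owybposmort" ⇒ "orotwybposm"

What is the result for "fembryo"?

ryfoemb

The pattern: swap the first and last characters, then move the last 3 characters to the front (rotate right by 3).
For "fembryo" the result is "ryfoemb".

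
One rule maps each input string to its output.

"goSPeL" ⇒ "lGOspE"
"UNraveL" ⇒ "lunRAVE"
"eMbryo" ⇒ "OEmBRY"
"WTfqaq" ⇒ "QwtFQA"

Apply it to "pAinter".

RPaINTE

Each output is the input with this applied: move the last character to the front, then flip the case of every letter.
Applying both steps to "pAinter": "rpAinte", then "RPaINTE".
(Check on "WTfqaq": → "qWTfqa" → "QwtFQA" ✓)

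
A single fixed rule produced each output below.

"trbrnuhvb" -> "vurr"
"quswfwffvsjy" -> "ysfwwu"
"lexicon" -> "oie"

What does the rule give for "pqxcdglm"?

mgcq

The pattern: keep every other character starting from the second (positions 2nd, 4th, 6th, ...), then reverse the string.
Applying that to "pqxcdglm" gives "mgcq".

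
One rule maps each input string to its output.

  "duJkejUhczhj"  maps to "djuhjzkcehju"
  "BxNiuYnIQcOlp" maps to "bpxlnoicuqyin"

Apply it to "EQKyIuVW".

Looking at the pairs, the operation is to take characters alternately from the front and the back (1st, last, 2nd, 2nd-last, ...), then convert every letter to lowercase.
For "EQKyIuVW" the result is "ewqvkuyi".

ewqvkuyi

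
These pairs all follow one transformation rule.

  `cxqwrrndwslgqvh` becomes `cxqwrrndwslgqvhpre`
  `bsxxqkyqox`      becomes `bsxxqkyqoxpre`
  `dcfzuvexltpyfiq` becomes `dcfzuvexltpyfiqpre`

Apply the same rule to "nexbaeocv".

nexbaeocvpre

What's happening: append "pre".
Doing the same to "nexbaeocv": "nexbaeocvpre".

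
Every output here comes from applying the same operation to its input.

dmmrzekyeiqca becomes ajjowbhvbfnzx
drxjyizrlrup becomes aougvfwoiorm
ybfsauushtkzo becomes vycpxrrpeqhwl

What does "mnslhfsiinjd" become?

jkpiecpffkga

Rule — shift every letter 3 places backward in the alphabet (wrapping around).
On "mnslhfsiinjd" that produces "jkpiecpffkga".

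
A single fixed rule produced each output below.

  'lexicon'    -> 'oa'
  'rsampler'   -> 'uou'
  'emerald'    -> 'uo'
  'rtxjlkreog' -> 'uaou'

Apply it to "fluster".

The pattern: shift every letter 3 places forward in the alphabet (wrapping around), then keep only the vowels.
Applying both steps to "fluster": "ioxvwhu", then "iou".
(Check on "rsampler": → "uvdpsohu" → "uou" ✓)

iou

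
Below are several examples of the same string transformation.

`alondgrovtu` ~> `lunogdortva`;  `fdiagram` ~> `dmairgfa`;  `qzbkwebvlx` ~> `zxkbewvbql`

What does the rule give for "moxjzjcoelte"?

oejxjzoclemt

Each output is the input with this applied: swap the first and last characters, then swap each adjacent pair of characters (1↔2, 3↔4, ...).
On "moxjzjcoelte": the first step gives "eoxjzjcoeltm", and the second then gives "oejxjzoclemt".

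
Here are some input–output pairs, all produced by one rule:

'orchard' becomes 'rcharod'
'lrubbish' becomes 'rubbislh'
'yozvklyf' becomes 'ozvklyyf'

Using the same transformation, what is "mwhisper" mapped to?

In each case the input is transformed by: swap the first and last characters, then move the first character to the end.
Working it through for "mwhisper": intermediate "rwhispem", final "whispemr".

whispemr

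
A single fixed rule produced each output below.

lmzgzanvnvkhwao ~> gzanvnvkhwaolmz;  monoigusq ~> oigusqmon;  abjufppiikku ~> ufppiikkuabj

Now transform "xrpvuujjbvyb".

In each case the input is transformed by: move the first 3 characters to the end (rotate left by 3).
Doing the same to "xrpvuujjbvyb": "vuujjbvybxrp".

vuujjbvybxrp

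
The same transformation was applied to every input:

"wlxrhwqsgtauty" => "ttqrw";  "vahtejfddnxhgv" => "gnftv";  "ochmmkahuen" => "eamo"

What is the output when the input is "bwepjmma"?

mpb

The rule is to keep one character in every 3, starting at position 1 (positions 1st, 4th, 7th, ...), then reverse the string.
Starting from "bwepjmma": after the first operation, "bpm"; after the second, "mpb".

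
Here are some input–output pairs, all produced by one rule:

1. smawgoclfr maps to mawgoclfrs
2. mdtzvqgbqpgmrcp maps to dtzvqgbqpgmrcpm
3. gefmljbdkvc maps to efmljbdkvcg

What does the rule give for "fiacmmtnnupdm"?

iacmmtnnupdmf

The pattern: move the first character to the end.
So "fiacmmtnnupdm" becomes "iacmmtnnupdmf".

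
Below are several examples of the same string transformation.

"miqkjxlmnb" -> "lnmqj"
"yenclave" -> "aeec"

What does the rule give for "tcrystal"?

tlcy

The pattern: swap the front and back halves of the string, then keep every other character starting from the second (positions 2nd, 4th, 6th, ...).
For "tcrystal", step one produces "staltcry"; step two turns that into "tlcy".
(Check on "miqkjxlmnb": → "xlmnbmiqkj" → "lnmqj" ✓)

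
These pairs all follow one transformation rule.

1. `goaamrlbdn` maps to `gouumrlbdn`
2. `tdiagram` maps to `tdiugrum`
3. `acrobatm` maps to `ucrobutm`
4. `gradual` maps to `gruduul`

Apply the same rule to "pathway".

puthwuy

In each case the input is transformed by: replace every "a" with "u".
Doing the same to "pathway": "puthwuy".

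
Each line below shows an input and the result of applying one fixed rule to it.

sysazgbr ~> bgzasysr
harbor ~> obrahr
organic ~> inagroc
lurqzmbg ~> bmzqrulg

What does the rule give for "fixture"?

In each case the input is transformed by: reverse the string, then move the first character to the end.
Starting from "fixture": after the first operation, "erutxif"; after the second, "rutxife".

rutxife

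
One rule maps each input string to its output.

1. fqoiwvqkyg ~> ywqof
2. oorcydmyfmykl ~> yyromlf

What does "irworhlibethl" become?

Looking at the pairs, the operation is to keep every other character starting from the first (positions 1st, 3rd, 5th, ...), then sort the characters into reverse alphabetical order.
"irworhlibethl" → "iwrlbtl" → "wtrllib".

wtrllib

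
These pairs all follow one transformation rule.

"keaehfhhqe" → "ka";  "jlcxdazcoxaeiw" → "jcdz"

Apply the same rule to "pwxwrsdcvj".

The transformation: keep every other character starting from the first (positions 1st, 3rd, 5th, ...), then delete the last 3 characters.
On "pwxwrsdcvj": the first step gives "pxrdv", and the second then gives "px".

px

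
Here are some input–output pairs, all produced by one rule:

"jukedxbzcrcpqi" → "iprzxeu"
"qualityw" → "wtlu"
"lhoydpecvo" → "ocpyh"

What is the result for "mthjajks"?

What's happening: keep every other character starting from the second (positions 2nd, 4th, 6th, ...), then reverse the string.
Applying both steps to "mthjajks": "tjjs", then "sjjt".

sjjt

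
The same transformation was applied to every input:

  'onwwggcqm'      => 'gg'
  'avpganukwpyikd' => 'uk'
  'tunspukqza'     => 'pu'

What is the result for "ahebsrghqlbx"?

In each case the input is transformed by: take characters alternately from the front and the back (1st, last, 2nd, 2nd-last, ...), then keep only the last 2 characters.
"ahebsrghqlbx" → "axhbelbqshrg" → "rg".
(Check on "avpganukwpyikd": → "advkpigyapnwuk" → "uk" ✓)

rg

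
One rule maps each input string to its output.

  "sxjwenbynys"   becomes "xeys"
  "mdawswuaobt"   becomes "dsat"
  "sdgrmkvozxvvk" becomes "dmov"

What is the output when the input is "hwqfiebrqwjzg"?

wirj

The pattern: keep one character in every 3, starting at position 2 (positions 2nd, 5th, 8th, ...).
Applying that to "hwqfiebrqwjzg" gives "wirj".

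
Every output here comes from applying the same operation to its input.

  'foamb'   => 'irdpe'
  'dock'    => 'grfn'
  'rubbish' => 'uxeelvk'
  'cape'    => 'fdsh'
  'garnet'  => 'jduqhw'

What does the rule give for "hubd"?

kxeg

In each case the input is transformed by: shift every letter 3 places forward in the alphabet (wrapping around).
On "hubd" that produces "kxeg".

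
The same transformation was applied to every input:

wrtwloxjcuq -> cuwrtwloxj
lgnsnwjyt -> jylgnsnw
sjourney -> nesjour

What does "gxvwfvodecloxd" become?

What's happening: delete the last character, then move the last 2 characters to the front (rotate right by 2).
For "gxvwfvodecloxd", step one produces "gxvwfvodeclox"; step two turns that into "oxgxvwfvodecl".

oxgxvwfvodecl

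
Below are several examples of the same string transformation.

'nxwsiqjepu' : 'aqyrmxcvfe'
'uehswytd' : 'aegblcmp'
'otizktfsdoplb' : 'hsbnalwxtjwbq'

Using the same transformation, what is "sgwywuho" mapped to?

gecpwaoe

Each output is the input with this applied: shift every letter 8 places forward in the alphabet (wrapping around), then move the first 3 characters to the end (rotate left by 3).
"sgwywuho" → "aoegecpw" → "gecpwaoe".
(Check on "otizktfsdoplb": → "wbqhsbnalwxtj" → "hsbnalwxtjwbq" ✓)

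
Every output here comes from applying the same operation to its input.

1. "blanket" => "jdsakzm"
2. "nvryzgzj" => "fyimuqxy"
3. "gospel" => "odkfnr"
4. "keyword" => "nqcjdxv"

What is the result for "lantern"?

dqmkzms

In each case the input is transformed by: shift every letter 1 place backward in the alphabet (wrapping around), then move the last 3 characters to the front (rotate right by 3).
On "lantern": the first step gives "kzmsdqm", and the second then gives "dqmkzms".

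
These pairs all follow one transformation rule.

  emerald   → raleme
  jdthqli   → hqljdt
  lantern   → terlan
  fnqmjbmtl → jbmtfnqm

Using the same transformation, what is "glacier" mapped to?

ciegla

Each output is the input with this applied: delete the last character, then swap the front and back halves of the string.
For "glacier" the result is "ciegla".
(Check on "jdthqli": → "jdthql" → "hqljdt" ✓)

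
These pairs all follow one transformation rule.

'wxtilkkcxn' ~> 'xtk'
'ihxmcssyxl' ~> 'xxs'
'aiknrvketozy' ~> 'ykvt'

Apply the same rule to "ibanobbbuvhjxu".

jabu

Rule — keep one character in every 3, starting at position 3 (positions 3rd, 6th, 9th, ...), then move the last character to the front.
Applying both steps to "ibanobbbuvhjxu": "abuj", then "jabu".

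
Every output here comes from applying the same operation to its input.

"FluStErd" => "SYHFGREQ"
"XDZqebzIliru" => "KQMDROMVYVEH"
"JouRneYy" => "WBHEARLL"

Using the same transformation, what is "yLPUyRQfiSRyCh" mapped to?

The transformation: shift every letter 13 places forward in the alphabet (wrapping around) — i.e. ROT13, then convert every letter to uppercase.
Applying both steps to "yLPUyRQfiSRyCh": "lYCHlEDsvFElPu", then "LYCHLEDSVFELPU".

LYCHLEDSVFELPU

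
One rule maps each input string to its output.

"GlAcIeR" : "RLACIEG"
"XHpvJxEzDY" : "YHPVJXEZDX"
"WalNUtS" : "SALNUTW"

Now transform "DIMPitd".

DIMPITD

The transformation: swap the first and last characters, then convert every letter to uppercase.
On "DIMPitd": the first step gives "dIMPitD", and the second then gives "DIMPITD".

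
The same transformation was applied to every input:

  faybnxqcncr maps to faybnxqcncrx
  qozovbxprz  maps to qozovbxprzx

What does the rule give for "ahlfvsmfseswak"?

The pattern: append "x".
Applying that to "ahlfvsmfseswak" gives "ahlfvsmfseswakx".

ahlfvsmfseswakx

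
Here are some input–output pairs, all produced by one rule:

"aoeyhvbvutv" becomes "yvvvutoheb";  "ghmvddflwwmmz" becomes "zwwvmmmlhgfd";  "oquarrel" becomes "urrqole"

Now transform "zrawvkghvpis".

Each output is the input with this applied: sort the characters into reverse alphabetical order, then delete the last character.
On "zrawvkghvpis": the first step gives "zwvvsrpkihga", and the second then gives "zwvvsrpkihg".

zwvvsrpkihg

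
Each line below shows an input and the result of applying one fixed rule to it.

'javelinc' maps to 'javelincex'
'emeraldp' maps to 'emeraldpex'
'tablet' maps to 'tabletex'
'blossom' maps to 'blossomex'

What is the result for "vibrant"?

vibrantex

In each case the input is transformed by: append "ex".
Doing the same to "vibrant": "vibrantex".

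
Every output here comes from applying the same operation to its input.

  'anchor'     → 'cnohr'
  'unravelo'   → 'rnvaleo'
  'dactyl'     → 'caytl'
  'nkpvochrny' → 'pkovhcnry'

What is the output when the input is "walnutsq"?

launstq

The rule is to delete the first character, then swap each adjacent pair of characters (1↔2, 3↔4, ...).
For "walnutsq" the result is "launstq".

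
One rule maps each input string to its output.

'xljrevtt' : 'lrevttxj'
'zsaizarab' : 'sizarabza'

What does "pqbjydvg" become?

qjydvgpb

The pattern: move the first 2 characters to the end (rotate left by 2), then swap the first and last characters.
For "pqbjydvg", step one produces "bjydvgpq"; step two turns that into "qjydvgpb".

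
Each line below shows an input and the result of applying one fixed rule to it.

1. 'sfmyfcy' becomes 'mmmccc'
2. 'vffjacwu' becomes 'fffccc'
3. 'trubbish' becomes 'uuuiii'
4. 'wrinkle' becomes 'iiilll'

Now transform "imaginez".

The pattern: keep one character in every 3, starting at position 3 (positions 3rd, 6th, 9th, ...), then repeat every character 3 times.
Working it through for "imaginez": intermediate "an", final "aaannn".

aaannn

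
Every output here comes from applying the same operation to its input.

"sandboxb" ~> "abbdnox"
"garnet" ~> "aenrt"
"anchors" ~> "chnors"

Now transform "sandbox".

abdnox

The rule is to delete the first character, then sort the characters into alphabetical order.
On "sandbox": the first step gives "andbox", and the second then gives "abdnox".
(Check on "sandboxb": → "andboxb" → "abbdnox" ✓)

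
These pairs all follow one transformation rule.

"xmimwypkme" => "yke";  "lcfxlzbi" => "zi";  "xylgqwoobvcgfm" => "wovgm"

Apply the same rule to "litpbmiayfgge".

mafg

The transformation: keep every other character starting from the second (positions 2nd, 4th, 6th, ...), then delete the first 2 characters.
On "litpbmiayfgge": the first step gives "ipmafg", and the second then gives "mafg".
(Check on "lcfxlzbi": → "cxzi" → "zi" ✓)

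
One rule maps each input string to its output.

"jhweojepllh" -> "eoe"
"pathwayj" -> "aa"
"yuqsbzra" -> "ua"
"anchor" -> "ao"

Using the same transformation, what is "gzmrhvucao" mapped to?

Each output is the input with this applied: keep only the vowels.
So "gzmrhvucao" becomes "uao".

uao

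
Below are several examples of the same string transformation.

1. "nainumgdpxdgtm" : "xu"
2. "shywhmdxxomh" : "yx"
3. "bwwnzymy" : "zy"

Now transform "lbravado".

vr

In each case the input is transformed by: sort the characters into reverse alphabetical order, then keep only the first 2 characters.
Starting from "lbravado": after the first operation, "vroldbaa"; after the second, "vr".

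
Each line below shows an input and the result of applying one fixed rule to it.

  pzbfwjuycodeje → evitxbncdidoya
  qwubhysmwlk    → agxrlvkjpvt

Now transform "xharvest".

qudrswgz

Rule — shift every letter 1 place backward in the alphabet (wrapping around), then move the first 3 characters to the end (rotate left by 3).
Applying both steps to "xharvest": "wgzqudrs", then "qudrswgz".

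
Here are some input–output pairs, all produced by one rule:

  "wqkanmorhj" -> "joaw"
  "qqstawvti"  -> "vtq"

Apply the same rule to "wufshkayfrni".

rasw

The pattern: keep one character in every 3, starting at position 1 (positions 1st, 4th, 7th, ...), then reverse the string.
Applying both steps to "wufshkayfrni": "wsar", then "rasw".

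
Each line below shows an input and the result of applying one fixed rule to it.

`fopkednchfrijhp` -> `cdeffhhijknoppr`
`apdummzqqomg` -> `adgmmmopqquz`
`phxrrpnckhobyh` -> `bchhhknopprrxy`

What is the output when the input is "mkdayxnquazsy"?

aadkmnqsuxyyz

What's happening: sort the characters into alphabetical order.
Doing the same to "mkdayxnquazsy": "aadkmnqsuxyyz".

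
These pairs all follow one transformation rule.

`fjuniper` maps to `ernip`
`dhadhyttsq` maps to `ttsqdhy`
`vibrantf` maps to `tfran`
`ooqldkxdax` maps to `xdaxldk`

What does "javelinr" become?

The pattern: delete the first 3 characters, then move the first 3 characters to the end (rotate left by 3).
Starting from "javelinr": after the first operation, "elinr"; after the second, "nreli".

nreli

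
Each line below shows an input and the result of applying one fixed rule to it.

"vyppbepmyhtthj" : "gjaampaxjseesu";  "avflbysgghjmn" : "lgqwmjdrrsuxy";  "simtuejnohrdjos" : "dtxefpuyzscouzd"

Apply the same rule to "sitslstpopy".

Each output is the input with this applied: shift every letter 11 places forward in the alphabet (wrapping around).
"sitslstpopy" → "dtedwdeazaj".

dtedwdeazaj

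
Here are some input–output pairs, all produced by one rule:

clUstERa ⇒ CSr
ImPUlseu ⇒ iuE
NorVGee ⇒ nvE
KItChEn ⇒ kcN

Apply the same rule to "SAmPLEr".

spR

The pattern: keep one character in every 3, starting at position 1 (positions 1st, 4th, 7th, ...), then flip the case of every letter.
On "SAmPLEr": the first step gives "SPr", and the second then gives "spR".
(Check on "ImPUlseu": → "IUe" → "iuE" ✓)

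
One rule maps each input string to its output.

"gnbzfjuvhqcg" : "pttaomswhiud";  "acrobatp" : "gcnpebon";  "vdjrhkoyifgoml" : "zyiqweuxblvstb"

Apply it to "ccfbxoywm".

jzppsokbl

Looking at the pairs, the operation is to move the last 2 characters to the front (rotate right by 2), then shift every letter 13 places forward in the alphabet (wrapping around) — i.e. ROT13.
Applying both steps to "ccfbxoywm": "wmccfbxoy", then "jzppsokbl".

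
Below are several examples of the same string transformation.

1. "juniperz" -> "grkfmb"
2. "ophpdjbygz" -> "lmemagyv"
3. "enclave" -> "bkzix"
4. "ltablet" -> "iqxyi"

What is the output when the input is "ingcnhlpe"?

Looking at the pairs, the operation is to delete the last 2 characters, then shift every letter 3 places backward in the alphabet (wrapping around).
Applying both steps to "ingcnhlpe": "ingcnhl", then "fkdzkei".
(Check on "ltablet": → "ltabl" → "iqxyi" ✓)

fkdzkei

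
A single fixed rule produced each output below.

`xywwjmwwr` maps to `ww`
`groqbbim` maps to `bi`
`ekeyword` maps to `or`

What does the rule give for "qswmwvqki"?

qk

What's happening: move the last 3 characters to the front (rotate right by 3), then keep only the first 2 characters.
Starting from "qswmwvqki": after the first operation, "qkiqswmwv"; after the second, "qk".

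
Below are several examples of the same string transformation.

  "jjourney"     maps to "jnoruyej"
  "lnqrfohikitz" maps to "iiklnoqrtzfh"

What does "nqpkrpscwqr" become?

Rule — sort the characters into alphabetical order, then move the first 2 characters to the end (rotate left by 2).
Applying that to "nqpkrpscwqr" gives "nppqqrrswck".

nppqqrrswck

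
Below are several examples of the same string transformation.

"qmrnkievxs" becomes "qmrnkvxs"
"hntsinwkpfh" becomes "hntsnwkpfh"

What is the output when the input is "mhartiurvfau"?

mhrtrvf

What's happening: remove every vowel.
So "mhartiurvfau" becomes "mhrtrvf".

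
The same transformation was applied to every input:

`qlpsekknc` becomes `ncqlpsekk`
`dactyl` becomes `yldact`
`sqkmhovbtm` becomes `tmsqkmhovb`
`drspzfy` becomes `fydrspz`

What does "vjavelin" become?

invjavel

Each output is the input with this applied: move the last 2 characters to the front (rotate right by 2).
So "vjavelin" becomes "invjavel".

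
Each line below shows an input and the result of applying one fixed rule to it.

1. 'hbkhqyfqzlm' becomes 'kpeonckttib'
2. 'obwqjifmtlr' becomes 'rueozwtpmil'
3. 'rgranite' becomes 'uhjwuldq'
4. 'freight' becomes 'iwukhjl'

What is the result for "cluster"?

Rule — shift every letter 3 places forward in the alphabet (wrapping around), then take characters alternately from the front and the back (1st, last, 2nd, 2nd-last, ...).
Working it through for "cluster": intermediate "foxvwhu", final "fuohxwv".
(Check on "rgranite": → "ujudqlwh" → "uhjwuldq" ✓)

fuohxwv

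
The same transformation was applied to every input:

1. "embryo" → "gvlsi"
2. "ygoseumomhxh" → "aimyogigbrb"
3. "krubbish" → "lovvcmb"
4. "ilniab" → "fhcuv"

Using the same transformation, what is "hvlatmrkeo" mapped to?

pfungleyi

In each case the input is transformed by: delete the first character, then shift every letter 6 places backward in the alphabet (wrapping around).
On "hvlatmrkeo": the first step gives "vlatmrkeo", and the second then gives "pfungleyi".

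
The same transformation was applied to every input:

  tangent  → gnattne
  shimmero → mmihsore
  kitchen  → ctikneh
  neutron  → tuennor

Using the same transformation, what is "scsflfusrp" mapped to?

Each output is the input with this applied: reverse the string, then move the first 3 characters to the end (rotate left by 3).
Starting from "scsflfusrp": after the first operation, "prsuflfscs"; after the second, "uflfscsprs".

uflfscsprs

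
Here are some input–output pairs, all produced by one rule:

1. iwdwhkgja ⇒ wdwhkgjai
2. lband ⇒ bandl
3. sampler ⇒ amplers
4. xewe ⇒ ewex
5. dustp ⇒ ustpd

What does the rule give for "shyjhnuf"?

hyjhnufs

In each case the input is transformed by: move the first character to the end.
Doing the same to "shyjhnuf": "hyjhnufs".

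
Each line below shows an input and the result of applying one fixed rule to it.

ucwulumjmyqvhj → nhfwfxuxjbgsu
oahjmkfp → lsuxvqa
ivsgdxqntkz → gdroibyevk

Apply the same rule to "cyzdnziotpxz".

The pattern: shift every letter 11 places forward in the alphabet (wrapping around), then delete the first character.
Applying both steps to "cyzdnziotpxz": "njkoyktzeaik", then "jkoyktzeaik".

jkoyktzeaik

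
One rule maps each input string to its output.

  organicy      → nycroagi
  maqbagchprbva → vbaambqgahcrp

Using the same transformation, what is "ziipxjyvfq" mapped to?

yqfizpijxv

What's happening: swap each adjacent pair of characters (1↔2, 3↔4, ...), then move the last 3 characters to the front (rotate right by 3).
Starting from "ziipxjyvfq": after the first operation, "izpijxvyqf"; after the second, "yqfizpijxv".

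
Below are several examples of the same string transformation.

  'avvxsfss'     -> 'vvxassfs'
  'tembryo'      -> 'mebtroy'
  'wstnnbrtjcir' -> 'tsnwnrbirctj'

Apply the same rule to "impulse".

The pattern: move the first 2 characters to the end (rotate left by 2), then take characters alternately from the front and the back (1st, last, 2nd, 2nd-last, ...).
On "impulse": the first step gives "pulseim", and the second then gives "pmuiles".

pmuiles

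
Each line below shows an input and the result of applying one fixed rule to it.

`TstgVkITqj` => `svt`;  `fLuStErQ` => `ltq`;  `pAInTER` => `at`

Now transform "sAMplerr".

Each output is the input with this applied: keep one character in every 3, starting at position 2 (positions 2nd, 5th, 8th, ...), then convert every letter to lowercase.
On "sAMplerr": the first step gives "Alr", and the second then gives "alr".

alr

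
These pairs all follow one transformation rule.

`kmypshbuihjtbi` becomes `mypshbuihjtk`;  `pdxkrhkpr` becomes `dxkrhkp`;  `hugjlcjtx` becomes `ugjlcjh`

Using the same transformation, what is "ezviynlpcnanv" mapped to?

The pattern: delete the last 2 characters, then move the first character to the end.
Starting from "ezviynlpcnanv": after the first operation, "ezviynlpcna"; after the second, "zviynlpcnae".

zviynlpcnae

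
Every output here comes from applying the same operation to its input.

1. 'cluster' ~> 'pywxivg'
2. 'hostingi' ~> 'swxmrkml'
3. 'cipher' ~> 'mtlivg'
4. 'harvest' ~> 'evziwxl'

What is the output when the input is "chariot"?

Rule — shift every letter 4 places forward in the alphabet (wrapping around), then move the first character to the end.
Applying that to "chariot" gives "levmsxg".

levmsxg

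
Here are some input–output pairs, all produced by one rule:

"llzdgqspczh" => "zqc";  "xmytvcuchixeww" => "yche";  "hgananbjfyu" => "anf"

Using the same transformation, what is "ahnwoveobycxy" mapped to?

nvbx

Rule — keep one character in every 3, starting at position 3 (positions 3rd, 6th, 9th, ...).
Applying that to "ahnwoveobycxy" gives "nvbx".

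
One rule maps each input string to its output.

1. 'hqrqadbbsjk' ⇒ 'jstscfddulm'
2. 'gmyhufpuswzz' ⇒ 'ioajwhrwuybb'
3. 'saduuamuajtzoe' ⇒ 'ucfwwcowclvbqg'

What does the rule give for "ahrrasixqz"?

What's happening: shift every letter 2 places forward in the alphabet (wrapping around).
On "ahrrasixqz" that produces "cjttcukzsb".

cjttcukzsb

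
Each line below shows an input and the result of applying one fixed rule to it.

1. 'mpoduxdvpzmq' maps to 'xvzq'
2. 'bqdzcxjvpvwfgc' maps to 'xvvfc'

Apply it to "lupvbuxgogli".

uggi

What's happening: keep every other character starting from the second (positions 2nd, 4th, 6th, ...), then delete the first 2 characters.
Starting from "lupvbuxgogli": after the first operation, "uvuggi"; after the second, "uggi".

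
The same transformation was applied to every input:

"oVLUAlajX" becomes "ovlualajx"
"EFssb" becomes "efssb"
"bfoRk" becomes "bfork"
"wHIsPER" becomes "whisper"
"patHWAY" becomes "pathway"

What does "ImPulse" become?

impulse

Rule — convert every letter to lowercase.
Doing the same to "ImPulse": "impulse".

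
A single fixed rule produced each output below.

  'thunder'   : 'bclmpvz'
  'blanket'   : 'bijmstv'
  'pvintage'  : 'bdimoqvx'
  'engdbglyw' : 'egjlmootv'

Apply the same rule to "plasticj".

Each output is the input with this applied: shift every letter 8 places forward in the alphabet (wrapping around), then sort the characters into alphabetical order.
Applying both steps to "plasticj": "xtiabqkr", then "abikqrtx".
(Check on "thunder": → "bpcvlmz" → "bclmpvz" ✓)

abikqrtx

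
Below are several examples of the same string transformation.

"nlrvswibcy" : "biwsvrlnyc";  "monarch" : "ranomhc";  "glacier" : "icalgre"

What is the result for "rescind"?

icserdn

The transformation: move the last 2 characters to the front (rotate right by 2), then reverse the string.
Doing the same to "rescind": "icserdn".
(Check on "nlrvswibcy": → "cynlrvswib" → "biwsvrlnyc" ✓)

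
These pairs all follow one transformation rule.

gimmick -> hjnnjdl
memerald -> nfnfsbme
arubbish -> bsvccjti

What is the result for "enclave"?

Rule — shift every letter 1 place forward in the alphabet (wrapping around).
Doing the same to "enclave": "fodmbwf".

fodmbwf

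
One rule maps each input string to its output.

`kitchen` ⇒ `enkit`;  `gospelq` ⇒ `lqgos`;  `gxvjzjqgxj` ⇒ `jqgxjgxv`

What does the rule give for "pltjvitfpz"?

itfpzplt

In each case the input is transformed by: move the first 3 characters to the end (rotate left by 3), then delete the first 2 characters.
Applying both steps to "pltjvitfpz": "jvitfpzplt", then "itfpzplt".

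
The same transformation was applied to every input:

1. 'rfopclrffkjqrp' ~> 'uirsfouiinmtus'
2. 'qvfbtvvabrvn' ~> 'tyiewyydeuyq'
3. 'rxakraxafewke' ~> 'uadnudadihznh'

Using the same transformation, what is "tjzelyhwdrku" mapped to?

wmchobkzgunx

The rule is to shift every letter 3 places forward in the alphabet (wrapping around).
"tjzelyhwdrku" → "wmchobkzgunx".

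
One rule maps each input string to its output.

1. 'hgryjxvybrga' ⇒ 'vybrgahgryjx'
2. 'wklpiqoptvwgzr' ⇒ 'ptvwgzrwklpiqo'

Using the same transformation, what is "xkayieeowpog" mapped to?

eowpogxkayie

The pattern: swap the front and back halves of the string.
"xkayieeowpog" → "eowpogxkayie".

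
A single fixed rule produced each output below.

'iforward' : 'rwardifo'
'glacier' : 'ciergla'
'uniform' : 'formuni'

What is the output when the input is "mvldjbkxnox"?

djbkxnoxmvl

Looking at the pairs, the operation is to move the first 3 characters to the end (rotate left by 3).
Applying that to "mvldjbkxnox" gives "djbkxnoxmvl".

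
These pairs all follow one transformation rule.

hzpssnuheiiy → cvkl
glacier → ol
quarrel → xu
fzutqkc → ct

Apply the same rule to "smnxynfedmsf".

The pattern: shift every letter 3 places forward in the alphabet (wrapping around), then keep one character in every 3, starting at position 2 (positions 2nd, 5th, 8th, ...).
"smnxynfedmsf" → "vpqabqihgpvi" → "pbhv".

pbhv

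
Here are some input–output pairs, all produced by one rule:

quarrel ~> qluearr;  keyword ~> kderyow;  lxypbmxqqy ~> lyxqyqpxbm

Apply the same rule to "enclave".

eenvcal

In each case the input is transformed by: take characters alternately from the front and the back (1st, last, 2nd, 2nd-last, ...).
"enclave" → "eenvcal".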